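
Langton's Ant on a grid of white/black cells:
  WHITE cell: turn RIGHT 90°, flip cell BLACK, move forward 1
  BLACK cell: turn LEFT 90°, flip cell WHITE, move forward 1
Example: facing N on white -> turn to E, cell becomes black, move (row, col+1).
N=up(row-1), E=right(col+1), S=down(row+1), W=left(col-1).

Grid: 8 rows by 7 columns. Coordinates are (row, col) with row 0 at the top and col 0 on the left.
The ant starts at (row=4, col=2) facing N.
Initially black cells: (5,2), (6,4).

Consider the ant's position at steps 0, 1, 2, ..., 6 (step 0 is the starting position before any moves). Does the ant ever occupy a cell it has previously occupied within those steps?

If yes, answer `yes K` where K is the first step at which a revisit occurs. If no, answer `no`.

Answer: no

Derivation:
Step 1: on WHITE (4,2): turn R to E, flip to black, move to (4,3). |black|=3 — new cell
Step 2: on WHITE (4,3): turn R to S, flip to black, move to (5,3). |black|=4 — new cell
Step 3: on WHITE (5,3): turn R to W, flip to black, move to (5,2). |black|=5 — new cell
Step 4: on BLACK (5,2): turn L to S, flip to white, move to (6,2). |black|=4 — new cell
Step 5: on WHITE (6,2): turn R to W, flip to black, move to (6,1). |black|=5 — new cell
Step 6: on WHITE (6,1): turn R to N, flip to black, move to (5,1). |black|=6 — new cell
No revisit within 6 steps.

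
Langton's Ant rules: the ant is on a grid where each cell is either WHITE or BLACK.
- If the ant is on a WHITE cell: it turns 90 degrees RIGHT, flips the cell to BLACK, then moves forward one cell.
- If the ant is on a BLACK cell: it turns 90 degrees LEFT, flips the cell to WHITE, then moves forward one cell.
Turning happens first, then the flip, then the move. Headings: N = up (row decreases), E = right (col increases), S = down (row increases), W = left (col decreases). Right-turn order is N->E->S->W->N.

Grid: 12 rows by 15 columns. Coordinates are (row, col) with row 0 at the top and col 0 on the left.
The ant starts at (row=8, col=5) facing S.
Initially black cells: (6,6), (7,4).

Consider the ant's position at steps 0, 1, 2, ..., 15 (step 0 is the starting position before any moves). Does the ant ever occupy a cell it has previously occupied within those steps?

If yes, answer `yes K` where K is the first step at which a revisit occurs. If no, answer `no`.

Answer: yes 6

Derivation:
Step 1: on WHITE (8,5): turn R to W, flip to black, move to (8,4). |black|=3 — new cell
Step 2: on WHITE (8,4): turn R to N, flip to black, move to (7,4). |black|=4 — new cell
Step 3: on BLACK (7,4): turn L to W, flip to white, move to (7,3). |black|=3 — new cell
Step 4: on WHITE (7,3): turn R to N, flip to black, move to (6,3). |black|=4 — new cell
Step 5: on WHITE (6,3): turn R to E, flip to black, move to (6,4). |black|=5 — new cell
Step 6: on WHITE (6,4): turn R to S, flip to black, move to (7,4). |black|=6 — REVISIT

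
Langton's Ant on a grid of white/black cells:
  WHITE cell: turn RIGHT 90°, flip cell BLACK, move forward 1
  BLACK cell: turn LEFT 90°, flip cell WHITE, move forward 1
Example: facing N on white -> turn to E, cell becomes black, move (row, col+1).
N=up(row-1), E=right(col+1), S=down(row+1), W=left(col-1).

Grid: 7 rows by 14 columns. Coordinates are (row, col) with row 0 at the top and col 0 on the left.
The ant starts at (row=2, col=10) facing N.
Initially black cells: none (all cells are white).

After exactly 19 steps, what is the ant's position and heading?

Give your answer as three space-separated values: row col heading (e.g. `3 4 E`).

Step 1: on WHITE (2,10): turn R to E, flip to black, move to (2,11). |black|=1
Step 2: on WHITE (2,11): turn R to S, flip to black, move to (3,11). |black|=2
Step 3: on WHITE (3,11): turn R to W, flip to black, move to (3,10). |black|=3
Step 4: on WHITE (3,10): turn R to N, flip to black, move to (2,10). |black|=4
Step 5: on BLACK (2,10): turn L to W, flip to white, move to (2,9). |black|=3
Step 6: on WHITE (2,9): turn R to N, flip to black, move to (1,9). |black|=4
Step 7: on WHITE (1,9): turn R to E, flip to black, move to (1,10). |black|=5
Step 8: on WHITE (1,10): turn R to S, flip to black, move to (2,10). |black|=6
Step 9: on WHITE (2,10): turn R to W, flip to black, move to (2,9). |black|=7
Step 10: on BLACK (2,9): turn L to S, flip to white, move to (3,9). |black|=6
Step 11: on WHITE (3,9): turn R to W, flip to black, move to (3,8). |black|=7
Step 12: on WHITE (3,8): turn R to N, flip to black, move to (2,8). |black|=8
Step 13: on WHITE (2,8): turn R to E, flip to black, move to (2,9). |black|=9
Step 14: on WHITE (2,9): turn R to S, flip to black, move to (3,9). |black|=10
Step 15: on BLACK (3,9): turn L to E, flip to white, move to (3,10). |black|=9
Step 16: on BLACK (3,10): turn L to N, flip to white, move to (2,10). |black|=8
Step 17: on BLACK (2,10): turn L to W, flip to white, move to (2,9). |black|=7
Step 18: on BLACK (2,9): turn L to S, flip to white, move to (3,9). |black|=6
Step 19: on WHITE (3,9): turn R to W, flip to black, move to (3,8). |black|=7

Answer: 3 8 W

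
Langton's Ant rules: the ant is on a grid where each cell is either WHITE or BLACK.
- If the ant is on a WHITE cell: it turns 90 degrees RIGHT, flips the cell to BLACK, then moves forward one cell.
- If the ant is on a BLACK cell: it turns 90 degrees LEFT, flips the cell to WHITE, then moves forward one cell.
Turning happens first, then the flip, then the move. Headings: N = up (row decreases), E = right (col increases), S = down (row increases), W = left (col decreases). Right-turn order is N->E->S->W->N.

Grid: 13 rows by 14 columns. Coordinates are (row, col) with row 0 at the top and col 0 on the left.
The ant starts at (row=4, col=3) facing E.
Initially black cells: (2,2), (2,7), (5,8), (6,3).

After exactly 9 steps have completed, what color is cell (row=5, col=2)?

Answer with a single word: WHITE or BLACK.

Step 1: on WHITE (4,3): turn R to S, flip to black, move to (5,3). |black|=5
Step 2: on WHITE (5,3): turn R to W, flip to black, move to (5,2). |black|=6
Step 3: on WHITE (5,2): turn R to N, flip to black, move to (4,2). |black|=7
Step 4: on WHITE (4,2): turn R to E, flip to black, move to (4,3). |black|=8
Step 5: on BLACK (4,3): turn L to N, flip to white, move to (3,3). |black|=7
Step 6: on WHITE (3,3): turn R to E, flip to black, move to (3,4). |black|=8
Step 7: on WHITE (3,4): turn R to S, flip to black, move to (4,4). |black|=9
Step 8: on WHITE (4,4): turn R to W, flip to black, move to (4,3). |black|=10
Step 9: on WHITE (4,3): turn R to N, flip to black, move to (3,3). |black|=11

Answer: BLACK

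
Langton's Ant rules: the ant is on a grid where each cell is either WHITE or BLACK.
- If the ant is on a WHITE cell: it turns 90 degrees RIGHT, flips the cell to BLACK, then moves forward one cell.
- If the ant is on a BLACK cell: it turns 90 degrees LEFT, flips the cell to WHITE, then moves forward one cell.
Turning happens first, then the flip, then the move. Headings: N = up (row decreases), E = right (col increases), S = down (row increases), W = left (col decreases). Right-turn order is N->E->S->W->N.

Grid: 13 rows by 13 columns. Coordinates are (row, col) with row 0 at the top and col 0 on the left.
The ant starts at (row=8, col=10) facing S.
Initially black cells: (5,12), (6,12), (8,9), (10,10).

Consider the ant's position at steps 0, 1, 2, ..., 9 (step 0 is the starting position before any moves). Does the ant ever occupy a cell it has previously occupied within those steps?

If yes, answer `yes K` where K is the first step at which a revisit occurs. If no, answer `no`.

Answer: yes 5

Derivation:
Step 1: on WHITE (8,10): turn R to W, flip to black, move to (8,9). |black|=5 — new cell
Step 2: on BLACK (8,9): turn L to S, flip to white, move to (9,9). |black|=4 — new cell
Step 3: on WHITE (9,9): turn R to W, flip to black, move to (9,8). |black|=5 — new cell
Step 4: on WHITE (9,8): turn R to N, flip to black, move to (8,8). |black|=6 — new cell
Step 5: on WHITE (8,8): turn R to E, flip to black, move to (8,9). |black|=7 — REVISIT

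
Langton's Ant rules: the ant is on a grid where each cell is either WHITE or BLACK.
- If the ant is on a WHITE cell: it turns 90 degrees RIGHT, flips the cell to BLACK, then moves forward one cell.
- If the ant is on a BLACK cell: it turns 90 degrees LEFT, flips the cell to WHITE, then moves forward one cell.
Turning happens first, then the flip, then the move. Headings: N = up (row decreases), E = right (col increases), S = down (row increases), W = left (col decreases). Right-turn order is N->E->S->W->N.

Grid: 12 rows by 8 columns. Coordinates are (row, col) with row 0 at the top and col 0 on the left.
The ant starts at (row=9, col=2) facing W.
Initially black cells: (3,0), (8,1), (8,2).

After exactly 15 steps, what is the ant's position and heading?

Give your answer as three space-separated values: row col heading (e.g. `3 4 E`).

Answer: 9 1 S

Derivation:
Step 1: on WHITE (9,2): turn R to N, flip to black, move to (8,2). |black|=4
Step 2: on BLACK (8,2): turn L to W, flip to white, move to (8,1). |black|=3
Step 3: on BLACK (8,1): turn L to S, flip to white, move to (9,1). |black|=2
Step 4: on WHITE (9,1): turn R to W, flip to black, move to (9,0). |black|=3
Step 5: on WHITE (9,0): turn R to N, flip to black, move to (8,0). |black|=4
Step 6: on WHITE (8,0): turn R to E, flip to black, move to (8,1). |black|=5
Step 7: on WHITE (8,1): turn R to S, flip to black, move to (9,1). |black|=6
Step 8: on BLACK (9,1): turn L to E, flip to white, move to (9,2). |black|=5
Step 9: on BLACK (9,2): turn L to N, flip to white, move to (8,2). |black|=4
Step 10: on WHITE (8,2): turn R to E, flip to black, move to (8,3). |black|=5
Step 11: on WHITE (8,3): turn R to S, flip to black, move to (9,3). |black|=6
Step 12: on WHITE (9,3): turn R to W, flip to black, move to (9,2). |black|=7
Step 13: on WHITE (9,2): turn R to N, flip to black, move to (8,2). |black|=8
Step 14: on BLACK (8,2): turn L to W, flip to white, move to (8,1). |black|=7
Step 15: on BLACK (8,1): turn L to S, flip to white, move to (9,1). |black|=6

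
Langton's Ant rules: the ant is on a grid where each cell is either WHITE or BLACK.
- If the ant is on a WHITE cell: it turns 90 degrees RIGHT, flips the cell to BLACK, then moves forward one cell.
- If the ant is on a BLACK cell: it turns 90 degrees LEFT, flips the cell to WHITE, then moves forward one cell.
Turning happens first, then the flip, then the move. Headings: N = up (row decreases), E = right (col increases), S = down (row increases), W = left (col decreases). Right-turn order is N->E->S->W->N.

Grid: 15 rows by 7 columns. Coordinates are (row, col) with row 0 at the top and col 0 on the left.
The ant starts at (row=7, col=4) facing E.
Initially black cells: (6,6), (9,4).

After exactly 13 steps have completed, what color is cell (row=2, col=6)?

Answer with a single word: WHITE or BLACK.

Step 1: on WHITE (7,4): turn R to S, flip to black, move to (8,4). |black|=3
Step 2: on WHITE (8,4): turn R to W, flip to black, move to (8,3). |black|=4
Step 3: on WHITE (8,3): turn R to N, flip to black, move to (7,3). |black|=5
Step 4: on WHITE (7,3): turn R to E, flip to black, move to (7,4). |black|=6
Step 5: on BLACK (7,4): turn L to N, flip to white, move to (6,4). |black|=5
Step 6: on WHITE (6,4): turn R to E, flip to black, move to (6,5). |black|=6
Step 7: on WHITE (6,5): turn R to S, flip to black, move to (7,5). |black|=7
Step 8: on WHITE (7,5): turn R to W, flip to black, move to (7,4). |black|=8
Step 9: on WHITE (7,4): turn R to N, flip to black, move to (6,4). |black|=9
Step 10: on BLACK (6,4): turn L to W, flip to white, move to (6,3). |black|=8
Step 11: on WHITE (6,3): turn R to N, flip to black, move to (5,3). |black|=9
Step 12: on WHITE (5,3): turn R to E, flip to black, move to (5,4). |black|=10
Step 13: on WHITE (5,4): turn R to S, flip to black, move to (6,4). |black|=11

Answer: WHITE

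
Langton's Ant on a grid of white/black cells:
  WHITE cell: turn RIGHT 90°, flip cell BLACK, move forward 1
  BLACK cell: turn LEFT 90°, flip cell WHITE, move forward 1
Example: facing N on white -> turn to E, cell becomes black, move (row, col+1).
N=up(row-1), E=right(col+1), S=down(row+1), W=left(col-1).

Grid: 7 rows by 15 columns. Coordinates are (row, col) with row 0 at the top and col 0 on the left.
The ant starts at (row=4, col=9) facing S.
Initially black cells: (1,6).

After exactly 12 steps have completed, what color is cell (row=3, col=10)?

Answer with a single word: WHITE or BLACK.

Step 1: on WHITE (4,9): turn R to W, flip to black, move to (4,8). |black|=2
Step 2: on WHITE (4,8): turn R to N, flip to black, move to (3,8). |black|=3
Step 3: on WHITE (3,8): turn R to E, flip to black, move to (3,9). |black|=4
Step 4: on WHITE (3,9): turn R to S, flip to black, move to (4,9). |black|=5
Step 5: on BLACK (4,9): turn L to E, flip to white, move to (4,10). |black|=4
Step 6: on WHITE (4,10): turn R to S, flip to black, move to (5,10). |black|=5
Step 7: on WHITE (5,10): turn R to W, flip to black, move to (5,9). |black|=6
Step 8: on WHITE (5,9): turn R to N, flip to black, move to (4,9). |black|=7
Step 9: on WHITE (4,9): turn R to E, flip to black, move to (4,10). |black|=8
Step 10: on BLACK (4,10): turn L to N, flip to white, move to (3,10). |black|=7
Step 11: on WHITE (3,10): turn R to E, flip to black, move to (3,11). |black|=8
Step 12: on WHITE (3,11): turn R to S, flip to black, move to (4,11). |black|=9

Answer: BLACK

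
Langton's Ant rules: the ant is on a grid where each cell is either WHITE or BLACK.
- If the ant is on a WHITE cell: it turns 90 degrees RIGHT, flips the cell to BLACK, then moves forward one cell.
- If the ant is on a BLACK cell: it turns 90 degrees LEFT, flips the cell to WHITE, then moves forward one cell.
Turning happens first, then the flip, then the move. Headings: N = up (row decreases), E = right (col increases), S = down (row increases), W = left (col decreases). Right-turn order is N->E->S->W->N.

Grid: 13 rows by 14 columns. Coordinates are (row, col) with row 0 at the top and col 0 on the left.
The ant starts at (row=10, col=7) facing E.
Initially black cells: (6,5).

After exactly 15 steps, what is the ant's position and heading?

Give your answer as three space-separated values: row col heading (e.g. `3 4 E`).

Step 1: on WHITE (10,7): turn R to S, flip to black, move to (11,7). |black|=2
Step 2: on WHITE (11,7): turn R to W, flip to black, move to (11,6). |black|=3
Step 3: on WHITE (11,6): turn R to N, flip to black, move to (10,6). |black|=4
Step 4: on WHITE (10,6): turn R to E, flip to black, move to (10,7). |black|=5
Step 5: on BLACK (10,7): turn L to N, flip to white, move to (9,7). |black|=4
Step 6: on WHITE (9,7): turn R to E, flip to black, move to (9,8). |black|=5
Step 7: on WHITE (9,8): turn R to S, flip to black, move to (10,8). |black|=6
Step 8: on WHITE (10,8): turn R to W, flip to black, move to (10,7). |black|=7
Step 9: on WHITE (10,7): turn R to N, flip to black, move to (9,7). |black|=8
Step 10: on BLACK (9,7): turn L to W, flip to white, move to (9,6). |black|=7
Step 11: on WHITE (9,6): turn R to N, flip to black, move to (8,6). |black|=8
Step 12: on WHITE (8,6): turn R to E, flip to black, move to (8,7). |black|=9
Step 13: on WHITE (8,7): turn R to S, flip to black, move to (9,7). |black|=10
Step 14: on WHITE (9,7): turn R to W, flip to black, move to (9,6). |black|=11
Step 15: on BLACK (9,6): turn L to S, flip to white, move to (10,6). |black|=10

Answer: 10 6 S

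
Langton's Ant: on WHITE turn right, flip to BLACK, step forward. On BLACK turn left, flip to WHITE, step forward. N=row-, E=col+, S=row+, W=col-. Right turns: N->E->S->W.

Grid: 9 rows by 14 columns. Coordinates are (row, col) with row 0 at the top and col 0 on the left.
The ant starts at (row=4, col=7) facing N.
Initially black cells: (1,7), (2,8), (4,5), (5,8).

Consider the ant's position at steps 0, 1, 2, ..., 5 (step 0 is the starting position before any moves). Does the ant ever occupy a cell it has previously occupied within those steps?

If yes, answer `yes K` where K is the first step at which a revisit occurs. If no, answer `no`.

Answer: no

Derivation:
Step 1: on WHITE (4,7): turn R to E, flip to black, move to (4,8). |black|=5 — new cell
Step 2: on WHITE (4,8): turn R to S, flip to black, move to (5,8). |black|=6 — new cell
Step 3: on BLACK (5,8): turn L to E, flip to white, move to (5,9). |black|=5 — new cell
Step 4: on WHITE (5,9): turn R to S, flip to black, move to (6,9). |black|=6 — new cell
Step 5: on WHITE (6,9): turn R to W, flip to black, move to (6,8). |black|=7 — new cell
No revisit within 5 steps.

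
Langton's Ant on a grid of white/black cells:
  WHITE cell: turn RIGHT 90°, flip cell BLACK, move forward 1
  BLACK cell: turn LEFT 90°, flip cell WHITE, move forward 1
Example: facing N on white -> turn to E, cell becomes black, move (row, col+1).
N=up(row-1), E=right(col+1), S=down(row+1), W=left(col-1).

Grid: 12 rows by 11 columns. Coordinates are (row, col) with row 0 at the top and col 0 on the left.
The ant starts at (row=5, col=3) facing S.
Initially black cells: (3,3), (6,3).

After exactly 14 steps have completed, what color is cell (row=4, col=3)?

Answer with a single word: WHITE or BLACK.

Step 1: on WHITE (5,3): turn R to W, flip to black, move to (5,2). |black|=3
Step 2: on WHITE (5,2): turn R to N, flip to black, move to (4,2). |black|=4
Step 3: on WHITE (4,2): turn R to E, flip to black, move to (4,3). |black|=5
Step 4: on WHITE (4,3): turn R to S, flip to black, move to (5,3). |black|=6
Step 5: on BLACK (5,3): turn L to E, flip to white, move to (5,4). |black|=5
Step 6: on WHITE (5,4): turn R to S, flip to black, move to (6,4). |black|=6
Step 7: on WHITE (6,4): turn R to W, flip to black, move to (6,3). |black|=7
Step 8: on BLACK (6,3): turn L to S, flip to white, move to (7,3). |black|=6
Step 9: on WHITE (7,3): turn R to W, flip to black, move to (7,2). |black|=7
Step 10: on WHITE (7,2): turn R to N, flip to black, move to (6,2). |black|=8
Step 11: on WHITE (6,2): turn R to E, flip to black, move to (6,3). |black|=9
Step 12: on WHITE (6,3): turn R to S, flip to black, move to (7,3). |black|=10
Step 13: on BLACK (7,3): turn L to E, flip to white, move to (7,4). |black|=9
Step 14: on WHITE (7,4): turn R to S, flip to black, move to (8,4). |black|=10

Answer: BLACK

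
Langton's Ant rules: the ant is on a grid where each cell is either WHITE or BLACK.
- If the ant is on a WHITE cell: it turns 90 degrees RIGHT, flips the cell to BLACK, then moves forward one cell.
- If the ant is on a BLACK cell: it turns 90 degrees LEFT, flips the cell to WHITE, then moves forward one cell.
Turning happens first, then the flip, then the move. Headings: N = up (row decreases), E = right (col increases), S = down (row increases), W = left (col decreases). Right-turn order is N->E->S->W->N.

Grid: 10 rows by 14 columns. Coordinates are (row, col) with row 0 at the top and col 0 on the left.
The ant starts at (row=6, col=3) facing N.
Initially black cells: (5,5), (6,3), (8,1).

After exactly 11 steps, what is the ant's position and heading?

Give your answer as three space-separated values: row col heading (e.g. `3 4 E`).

Step 1: on BLACK (6,3): turn L to W, flip to white, move to (6,2). |black|=2
Step 2: on WHITE (6,2): turn R to N, flip to black, move to (5,2). |black|=3
Step 3: on WHITE (5,2): turn R to E, flip to black, move to (5,3). |black|=4
Step 4: on WHITE (5,3): turn R to S, flip to black, move to (6,3). |black|=5
Step 5: on WHITE (6,3): turn R to W, flip to black, move to (6,2). |black|=6
Step 6: on BLACK (6,2): turn L to S, flip to white, move to (7,2). |black|=5
Step 7: on WHITE (7,2): turn R to W, flip to black, move to (7,1). |black|=6
Step 8: on WHITE (7,1): turn R to N, flip to black, move to (6,1). |black|=7
Step 9: on WHITE (6,1): turn R to E, flip to black, move to (6,2). |black|=8
Step 10: on WHITE (6,2): turn R to S, flip to black, move to (7,2). |black|=9
Step 11: on BLACK (7,2): turn L to E, flip to white, move to (7,3). |black|=8

Answer: 7 3 E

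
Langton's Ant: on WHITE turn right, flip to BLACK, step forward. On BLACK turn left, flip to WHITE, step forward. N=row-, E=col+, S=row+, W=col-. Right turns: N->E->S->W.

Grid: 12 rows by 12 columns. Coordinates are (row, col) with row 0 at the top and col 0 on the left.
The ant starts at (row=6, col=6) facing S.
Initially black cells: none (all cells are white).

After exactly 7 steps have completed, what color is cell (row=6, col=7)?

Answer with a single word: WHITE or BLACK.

Answer: BLACK

Derivation:
Step 1: on WHITE (6,6): turn R to W, flip to black, move to (6,5). |black|=1
Step 2: on WHITE (6,5): turn R to N, flip to black, move to (5,5). |black|=2
Step 3: on WHITE (5,5): turn R to E, flip to black, move to (5,6). |black|=3
Step 4: on WHITE (5,6): turn R to S, flip to black, move to (6,6). |black|=4
Step 5: on BLACK (6,6): turn L to E, flip to white, move to (6,7). |black|=3
Step 6: on WHITE (6,7): turn R to S, flip to black, move to (7,7). |black|=4
Step 7: on WHITE (7,7): turn R to W, flip to black, move to (7,6). |black|=5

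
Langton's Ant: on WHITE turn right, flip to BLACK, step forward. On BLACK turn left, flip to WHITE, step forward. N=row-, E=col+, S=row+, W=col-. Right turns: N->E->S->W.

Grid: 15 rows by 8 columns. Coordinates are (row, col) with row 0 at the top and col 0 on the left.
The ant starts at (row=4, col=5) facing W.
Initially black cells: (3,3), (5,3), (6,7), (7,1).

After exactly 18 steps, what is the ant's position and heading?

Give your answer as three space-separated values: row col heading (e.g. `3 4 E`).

Step 1: on WHITE (4,5): turn R to N, flip to black, move to (3,5). |black|=5
Step 2: on WHITE (3,5): turn R to E, flip to black, move to (3,6). |black|=6
Step 3: on WHITE (3,6): turn R to S, flip to black, move to (4,6). |black|=7
Step 4: on WHITE (4,6): turn R to W, flip to black, move to (4,5). |black|=8
Step 5: on BLACK (4,5): turn L to S, flip to white, move to (5,5). |black|=7
Step 6: on WHITE (5,5): turn R to W, flip to black, move to (5,4). |black|=8
Step 7: on WHITE (5,4): turn R to N, flip to black, move to (4,4). |black|=9
Step 8: on WHITE (4,4): turn R to E, flip to black, move to (4,5). |black|=10
Step 9: on WHITE (4,5): turn R to S, flip to black, move to (5,5). |black|=11
Step 10: on BLACK (5,5): turn L to E, flip to white, move to (5,6). |black|=10
Step 11: on WHITE (5,6): turn R to S, flip to black, move to (6,6). |black|=11
Step 12: on WHITE (6,6): turn R to W, flip to black, move to (6,5). |black|=12
Step 13: on WHITE (6,5): turn R to N, flip to black, move to (5,5). |black|=13
Step 14: on WHITE (5,5): turn R to E, flip to black, move to (5,6). |black|=14
Step 15: on BLACK (5,6): turn L to N, flip to white, move to (4,6). |black|=13
Step 16: on BLACK (4,6): turn L to W, flip to white, move to (4,5). |black|=12
Step 17: on BLACK (4,5): turn L to S, flip to white, move to (5,5). |black|=11
Step 18: on BLACK (5,5): turn L to E, flip to white, move to (5,6). |black|=10

Answer: 5 6 E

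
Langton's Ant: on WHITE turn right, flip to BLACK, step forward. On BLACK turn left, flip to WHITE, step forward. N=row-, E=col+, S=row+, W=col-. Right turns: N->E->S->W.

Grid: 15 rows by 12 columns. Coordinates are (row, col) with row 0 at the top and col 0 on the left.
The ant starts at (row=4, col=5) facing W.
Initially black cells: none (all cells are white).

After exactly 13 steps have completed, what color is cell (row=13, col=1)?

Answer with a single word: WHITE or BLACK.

Answer: WHITE

Derivation:
Step 1: on WHITE (4,5): turn R to N, flip to black, move to (3,5). |black|=1
Step 2: on WHITE (3,5): turn R to E, flip to black, move to (3,6). |black|=2
Step 3: on WHITE (3,6): turn R to S, flip to black, move to (4,6). |black|=3
Step 4: on WHITE (4,6): turn R to W, flip to black, move to (4,5). |black|=4
Step 5: on BLACK (4,5): turn L to S, flip to white, move to (5,5). |black|=3
Step 6: on WHITE (5,5): turn R to W, flip to black, move to (5,4). |black|=4
Step 7: on WHITE (5,4): turn R to N, flip to black, move to (4,4). |black|=5
Step 8: on WHITE (4,4): turn R to E, flip to black, move to (4,5). |black|=6
Step 9: on WHITE (4,5): turn R to S, flip to black, move to (5,5). |black|=7
Step 10: on BLACK (5,5): turn L to E, flip to white, move to (5,6). |black|=6
Step 11: on WHITE (5,6): turn R to S, flip to black, move to (6,6). |black|=7
Step 12: on WHITE (6,6): turn R to W, flip to black, move to (6,5). |black|=8
Step 13: on WHITE (6,5): turn R to N, flip to black, move to (5,5). |black|=9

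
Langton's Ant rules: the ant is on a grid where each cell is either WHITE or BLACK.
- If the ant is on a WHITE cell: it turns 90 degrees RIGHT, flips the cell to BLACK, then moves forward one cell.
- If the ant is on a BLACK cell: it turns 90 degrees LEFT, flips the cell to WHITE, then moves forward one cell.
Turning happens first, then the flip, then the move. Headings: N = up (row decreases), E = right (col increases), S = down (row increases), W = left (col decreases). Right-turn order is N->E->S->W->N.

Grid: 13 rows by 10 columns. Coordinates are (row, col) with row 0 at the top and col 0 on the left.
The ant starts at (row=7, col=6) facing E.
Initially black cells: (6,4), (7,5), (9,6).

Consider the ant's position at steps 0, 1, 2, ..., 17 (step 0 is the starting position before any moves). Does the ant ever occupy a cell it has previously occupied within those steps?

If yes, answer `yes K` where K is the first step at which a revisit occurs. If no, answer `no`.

Step 1: on WHITE (7,6): turn R to S, flip to black, move to (8,6). |black|=4 — new cell
Step 2: on WHITE (8,6): turn R to W, flip to black, move to (8,5). |black|=5 — new cell
Step 3: on WHITE (8,5): turn R to N, flip to black, move to (7,5). |black|=6 — new cell
Step 4: on BLACK (7,5): turn L to W, flip to white, move to (7,4). |black|=5 — new cell
Step 5: on WHITE (7,4): turn R to N, flip to black, move to (6,4). |black|=6 — new cell
Step 6: on BLACK (6,4): turn L to W, flip to white, move to (6,3). |black|=5 — new cell
Step 7: on WHITE (6,3): turn R to N, flip to black, move to (5,3). |black|=6 — new cell
Step 8: on WHITE (5,3): turn R to E, flip to black, move to (5,4). |black|=7 — new cell
Step 9: on WHITE (5,4): turn R to S, flip to black, move to (6,4). |black|=8 — REVISIT

Answer: yes 9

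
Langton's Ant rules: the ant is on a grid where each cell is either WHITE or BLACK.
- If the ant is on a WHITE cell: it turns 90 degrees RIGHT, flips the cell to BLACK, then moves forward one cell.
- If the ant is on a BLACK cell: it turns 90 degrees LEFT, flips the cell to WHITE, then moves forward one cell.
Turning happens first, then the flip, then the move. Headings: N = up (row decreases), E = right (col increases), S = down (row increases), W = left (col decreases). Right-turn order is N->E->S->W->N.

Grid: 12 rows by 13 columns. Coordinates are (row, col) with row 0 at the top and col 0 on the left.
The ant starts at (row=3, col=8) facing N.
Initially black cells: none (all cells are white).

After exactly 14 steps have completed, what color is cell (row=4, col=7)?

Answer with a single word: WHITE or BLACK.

Step 1: on WHITE (3,8): turn R to E, flip to black, move to (3,9). |black|=1
Step 2: on WHITE (3,9): turn R to S, flip to black, move to (4,9). |black|=2
Step 3: on WHITE (4,9): turn R to W, flip to black, move to (4,8). |black|=3
Step 4: on WHITE (4,8): turn R to N, flip to black, move to (3,8). |black|=4
Step 5: on BLACK (3,8): turn L to W, flip to white, move to (3,7). |black|=3
Step 6: on WHITE (3,7): turn R to N, flip to black, move to (2,7). |black|=4
Step 7: on WHITE (2,7): turn R to E, flip to black, move to (2,8). |black|=5
Step 8: on WHITE (2,8): turn R to S, flip to black, move to (3,8). |black|=6
Step 9: on WHITE (3,8): turn R to W, flip to black, move to (3,7). |black|=7
Step 10: on BLACK (3,7): turn L to S, flip to white, move to (4,7). |black|=6
Step 11: on WHITE (4,7): turn R to W, flip to black, move to (4,6). |black|=7
Step 12: on WHITE (4,6): turn R to N, flip to black, move to (3,6). |black|=8
Step 13: on WHITE (3,6): turn R to E, flip to black, move to (3,7). |black|=9
Step 14: on WHITE (3,7): turn R to S, flip to black, move to (4,7). |black|=10

Answer: BLACK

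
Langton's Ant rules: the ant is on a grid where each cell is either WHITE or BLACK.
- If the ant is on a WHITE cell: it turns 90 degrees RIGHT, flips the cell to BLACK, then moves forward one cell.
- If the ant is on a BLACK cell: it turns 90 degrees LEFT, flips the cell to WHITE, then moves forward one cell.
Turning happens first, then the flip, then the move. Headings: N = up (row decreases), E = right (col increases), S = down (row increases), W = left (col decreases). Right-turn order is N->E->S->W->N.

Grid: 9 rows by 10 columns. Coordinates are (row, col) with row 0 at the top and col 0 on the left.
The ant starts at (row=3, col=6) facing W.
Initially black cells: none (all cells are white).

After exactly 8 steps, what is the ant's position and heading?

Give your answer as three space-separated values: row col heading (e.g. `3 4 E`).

Step 1: on WHITE (3,6): turn R to N, flip to black, move to (2,6). |black|=1
Step 2: on WHITE (2,6): turn R to E, flip to black, move to (2,7). |black|=2
Step 3: on WHITE (2,7): turn R to S, flip to black, move to (3,7). |black|=3
Step 4: on WHITE (3,7): turn R to W, flip to black, move to (3,6). |black|=4
Step 5: on BLACK (3,6): turn L to S, flip to white, move to (4,6). |black|=3
Step 6: on WHITE (4,6): turn R to W, flip to black, move to (4,5). |black|=4
Step 7: on WHITE (4,5): turn R to N, flip to black, move to (3,5). |black|=5
Step 8: on WHITE (3,5): turn R to E, flip to black, move to (3,6). |black|=6

Answer: 3 6 E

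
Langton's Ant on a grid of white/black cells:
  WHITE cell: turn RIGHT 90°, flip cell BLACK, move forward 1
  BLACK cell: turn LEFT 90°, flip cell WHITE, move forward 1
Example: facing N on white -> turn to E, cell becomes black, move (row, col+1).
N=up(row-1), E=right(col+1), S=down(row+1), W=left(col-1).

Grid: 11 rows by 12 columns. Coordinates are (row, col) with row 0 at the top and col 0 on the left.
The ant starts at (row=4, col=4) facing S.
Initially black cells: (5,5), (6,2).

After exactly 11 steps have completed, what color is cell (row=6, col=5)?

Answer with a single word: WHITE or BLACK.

Answer: BLACK

Derivation:
Step 1: on WHITE (4,4): turn R to W, flip to black, move to (4,3). |black|=3
Step 2: on WHITE (4,3): turn R to N, flip to black, move to (3,3). |black|=4
Step 3: on WHITE (3,3): turn R to E, flip to black, move to (3,4). |black|=5
Step 4: on WHITE (3,4): turn R to S, flip to black, move to (4,4). |black|=6
Step 5: on BLACK (4,4): turn L to E, flip to white, move to (4,5). |black|=5
Step 6: on WHITE (4,5): turn R to S, flip to black, move to (5,5). |black|=6
Step 7: on BLACK (5,5): turn L to E, flip to white, move to (5,6). |black|=5
Step 8: on WHITE (5,6): turn R to S, flip to black, move to (6,6). |black|=6
Step 9: on WHITE (6,6): turn R to W, flip to black, move to (6,5). |black|=7
Step 10: on WHITE (6,5): turn R to N, flip to black, move to (5,5). |black|=8
Step 11: on WHITE (5,5): turn R to E, flip to black, move to (5,6). |black|=9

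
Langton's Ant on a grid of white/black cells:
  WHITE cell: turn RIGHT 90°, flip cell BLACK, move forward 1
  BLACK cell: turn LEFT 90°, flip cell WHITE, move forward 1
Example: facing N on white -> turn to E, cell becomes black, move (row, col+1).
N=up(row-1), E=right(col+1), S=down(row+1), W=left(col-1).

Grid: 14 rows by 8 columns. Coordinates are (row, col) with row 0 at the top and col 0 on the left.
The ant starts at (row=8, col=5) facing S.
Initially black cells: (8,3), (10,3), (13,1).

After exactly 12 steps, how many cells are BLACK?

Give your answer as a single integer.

Step 1: on WHITE (8,5): turn R to W, flip to black, move to (8,4). |black|=4
Step 2: on WHITE (8,4): turn R to N, flip to black, move to (7,4). |black|=5
Step 3: on WHITE (7,4): turn R to E, flip to black, move to (7,5). |black|=6
Step 4: on WHITE (7,5): turn R to S, flip to black, move to (8,5). |black|=7
Step 5: on BLACK (8,5): turn L to E, flip to white, move to (8,6). |black|=6
Step 6: on WHITE (8,6): turn R to S, flip to black, move to (9,6). |black|=7
Step 7: on WHITE (9,6): turn R to W, flip to black, move to (9,5). |black|=8
Step 8: on WHITE (9,5): turn R to N, flip to black, move to (8,5). |black|=9
Step 9: on WHITE (8,5): turn R to E, flip to black, move to (8,6). |black|=10
Step 10: on BLACK (8,6): turn L to N, flip to white, move to (7,6). |black|=9
Step 11: on WHITE (7,6): turn R to E, flip to black, move to (7,7). |black|=10
Step 12: on WHITE (7,7): turn R to S, flip to black, move to (8,7). |black|=11

Answer: 11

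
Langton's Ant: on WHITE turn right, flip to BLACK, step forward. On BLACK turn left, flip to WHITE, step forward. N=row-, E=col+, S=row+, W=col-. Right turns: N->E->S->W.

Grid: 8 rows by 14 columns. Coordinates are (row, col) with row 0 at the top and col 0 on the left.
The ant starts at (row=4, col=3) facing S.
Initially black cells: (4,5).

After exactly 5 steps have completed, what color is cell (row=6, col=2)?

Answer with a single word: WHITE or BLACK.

Answer: WHITE

Derivation:
Step 1: on WHITE (4,3): turn R to W, flip to black, move to (4,2). |black|=2
Step 2: on WHITE (4,2): turn R to N, flip to black, move to (3,2). |black|=3
Step 3: on WHITE (3,2): turn R to E, flip to black, move to (3,3). |black|=4
Step 4: on WHITE (3,3): turn R to S, flip to black, move to (4,3). |black|=5
Step 5: on BLACK (4,3): turn L to E, flip to white, move to (4,4). |black|=4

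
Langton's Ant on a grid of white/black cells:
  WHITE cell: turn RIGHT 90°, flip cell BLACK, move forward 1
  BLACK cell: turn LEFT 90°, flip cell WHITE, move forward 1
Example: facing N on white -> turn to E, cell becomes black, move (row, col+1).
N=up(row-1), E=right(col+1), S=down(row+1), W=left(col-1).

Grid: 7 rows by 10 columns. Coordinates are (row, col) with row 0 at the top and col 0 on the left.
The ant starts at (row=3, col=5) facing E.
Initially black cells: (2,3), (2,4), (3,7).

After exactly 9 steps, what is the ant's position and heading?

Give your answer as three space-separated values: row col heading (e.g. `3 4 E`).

Answer: 2 5 N

Derivation:
Step 1: on WHITE (3,5): turn R to S, flip to black, move to (4,5). |black|=4
Step 2: on WHITE (4,5): turn R to W, flip to black, move to (4,4). |black|=5
Step 3: on WHITE (4,4): turn R to N, flip to black, move to (3,4). |black|=6
Step 4: on WHITE (3,4): turn R to E, flip to black, move to (3,5). |black|=7
Step 5: on BLACK (3,5): turn L to N, flip to white, move to (2,5). |black|=6
Step 6: on WHITE (2,5): turn R to E, flip to black, move to (2,6). |black|=7
Step 7: on WHITE (2,6): turn R to S, flip to black, move to (3,6). |black|=8
Step 8: on WHITE (3,6): turn R to W, flip to black, move to (3,5). |black|=9
Step 9: on WHITE (3,5): turn R to N, flip to black, move to (2,5). |black|=10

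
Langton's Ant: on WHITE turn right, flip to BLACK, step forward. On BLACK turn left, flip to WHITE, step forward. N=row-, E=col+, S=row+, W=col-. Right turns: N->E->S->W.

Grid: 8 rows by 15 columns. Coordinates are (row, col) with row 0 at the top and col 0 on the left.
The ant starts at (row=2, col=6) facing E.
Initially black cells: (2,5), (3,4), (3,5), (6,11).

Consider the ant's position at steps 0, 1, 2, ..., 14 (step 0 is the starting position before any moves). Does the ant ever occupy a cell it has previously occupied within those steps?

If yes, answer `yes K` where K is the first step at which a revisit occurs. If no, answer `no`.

Step 1: on WHITE (2,6): turn R to S, flip to black, move to (3,6). |black|=5 — new cell
Step 2: on WHITE (3,6): turn R to W, flip to black, move to (3,5). |black|=6 — new cell
Step 3: on BLACK (3,5): turn L to S, flip to white, move to (4,5). |black|=5 — new cell
Step 4: on WHITE (4,5): turn R to W, flip to black, move to (4,4). |black|=6 — new cell
Step 5: on WHITE (4,4): turn R to N, flip to black, move to (3,4). |black|=7 — new cell
Step 6: on BLACK (3,4): turn L to W, flip to white, move to (3,3). |black|=6 — new cell
Step 7: on WHITE (3,3): turn R to N, flip to black, move to (2,3). |black|=7 — new cell
Step 8: on WHITE (2,3): turn R to E, flip to black, move to (2,4). |black|=8 — new cell
Step 9: on WHITE (2,4): turn R to S, flip to black, move to (3,4). |black|=9 — REVISIT

Answer: yes 9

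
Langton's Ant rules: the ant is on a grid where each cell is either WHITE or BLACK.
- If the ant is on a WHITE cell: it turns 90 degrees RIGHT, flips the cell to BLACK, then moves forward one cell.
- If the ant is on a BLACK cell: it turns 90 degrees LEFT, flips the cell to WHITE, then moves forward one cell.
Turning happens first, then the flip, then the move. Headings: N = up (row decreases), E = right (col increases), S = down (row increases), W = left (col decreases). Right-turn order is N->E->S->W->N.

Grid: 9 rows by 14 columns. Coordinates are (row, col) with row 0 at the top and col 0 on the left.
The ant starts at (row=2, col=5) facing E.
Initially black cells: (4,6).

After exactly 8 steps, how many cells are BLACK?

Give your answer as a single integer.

Step 1: on WHITE (2,5): turn R to S, flip to black, move to (3,5). |black|=2
Step 2: on WHITE (3,5): turn R to W, flip to black, move to (3,4). |black|=3
Step 3: on WHITE (3,4): turn R to N, flip to black, move to (2,4). |black|=4
Step 4: on WHITE (2,4): turn R to E, flip to black, move to (2,5). |black|=5
Step 5: on BLACK (2,5): turn L to N, flip to white, move to (1,5). |black|=4
Step 6: on WHITE (1,5): turn R to E, flip to black, move to (1,6). |black|=5
Step 7: on WHITE (1,6): turn R to S, flip to black, move to (2,6). |black|=6
Step 8: on WHITE (2,6): turn R to W, flip to black, move to (2,5). |black|=7

Answer: 7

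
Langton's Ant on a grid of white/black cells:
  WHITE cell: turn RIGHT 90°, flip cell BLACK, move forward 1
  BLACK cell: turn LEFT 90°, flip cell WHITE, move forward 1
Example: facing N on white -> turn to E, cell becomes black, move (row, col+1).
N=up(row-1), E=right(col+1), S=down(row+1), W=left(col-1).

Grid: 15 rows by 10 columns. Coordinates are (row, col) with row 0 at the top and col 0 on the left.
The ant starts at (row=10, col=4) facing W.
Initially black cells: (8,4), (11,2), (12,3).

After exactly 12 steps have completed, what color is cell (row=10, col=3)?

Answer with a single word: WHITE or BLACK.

Answer: BLACK

Derivation:
Step 1: on WHITE (10,4): turn R to N, flip to black, move to (9,4). |black|=4
Step 2: on WHITE (9,4): turn R to E, flip to black, move to (9,5). |black|=5
Step 3: on WHITE (9,5): turn R to S, flip to black, move to (10,5). |black|=6
Step 4: on WHITE (10,5): turn R to W, flip to black, move to (10,4). |black|=7
Step 5: on BLACK (10,4): turn L to S, flip to white, move to (11,4). |black|=6
Step 6: on WHITE (11,4): turn R to W, flip to black, move to (11,3). |black|=7
Step 7: on WHITE (11,3): turn R to N, flip to black, move to (10,3). |black|=8
Step 8: on WHITE (10,3): turn R to E, flip to black, move to (10,4). |black|=9
Step 9: on WHITE (10,4): turn R to S, flip to black, move to (11,4). |black|=10
Step 10: on BLACK (11,4): turn L to E, flip to white, move to (11,5). |black|=9
Step 11: on WHITE (11,5): turn R to S, flip to black, move to (12,5). |black|=10
Step 12: on WHITE (12,5): turn R to W, flip to black, move to (12,4). |black|=11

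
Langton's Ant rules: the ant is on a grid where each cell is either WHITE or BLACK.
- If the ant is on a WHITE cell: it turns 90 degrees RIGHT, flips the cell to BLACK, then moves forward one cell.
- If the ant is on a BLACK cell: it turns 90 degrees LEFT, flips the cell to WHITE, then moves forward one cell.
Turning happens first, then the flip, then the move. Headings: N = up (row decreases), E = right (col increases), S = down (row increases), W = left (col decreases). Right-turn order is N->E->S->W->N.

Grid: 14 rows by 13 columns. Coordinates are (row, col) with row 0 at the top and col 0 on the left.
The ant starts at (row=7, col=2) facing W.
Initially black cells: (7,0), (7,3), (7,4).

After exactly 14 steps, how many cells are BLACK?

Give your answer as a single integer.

Answer: 7

Derivation:
Step 1: on WHITE (7,2): turn R to N, flip to black, move to (6,2). |black|=4
Step 2: on WHITE (6,2): turn R to E, flip to black, move to (6,3). |black|=5
Step 3: on WHITE (6,3): turn R to S, flip to black, move to (7,3). |black|=6
Step 4: on BLACK (7,3): turn L to E, flip to white, move to (7,4). |black|=5
Step 5: on BLACK (7,4): turn L to N, flip to white, move to (6,4). |black|=4
Step 6: on WHITE (6,4): turn R to E, flip to black, move to (6,5). |black|=5
Step 7: on WHITE (6,5): turn R to S, flip to black, move to (7,5). |black|=6
Step 8: on WHITE (7,5): turn R to W, flip to black, move to (7,4). |black|=7
Step 9: on WHITE (7,4): turn R to N, flip to black, move to (6,4). |black|=8
Step 10: on BLACK (6,4): turn L to W, flip to white, move to (6,3). |black|=7
Step 11: on BLACK (6,3): turn L to S, flip to white, move to (7,3). |black|=6
Step 12: on WHITE (7,3): turn R to W, flip to black, move to (7,2). |black|=7
Step 13: on BLACK (7,2): turn L to S, flip to white, move to (8,2). |black|=6
Step 14: on WHITE (8,2): turn R to W, flip to black, move to (8,1). |black|=7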